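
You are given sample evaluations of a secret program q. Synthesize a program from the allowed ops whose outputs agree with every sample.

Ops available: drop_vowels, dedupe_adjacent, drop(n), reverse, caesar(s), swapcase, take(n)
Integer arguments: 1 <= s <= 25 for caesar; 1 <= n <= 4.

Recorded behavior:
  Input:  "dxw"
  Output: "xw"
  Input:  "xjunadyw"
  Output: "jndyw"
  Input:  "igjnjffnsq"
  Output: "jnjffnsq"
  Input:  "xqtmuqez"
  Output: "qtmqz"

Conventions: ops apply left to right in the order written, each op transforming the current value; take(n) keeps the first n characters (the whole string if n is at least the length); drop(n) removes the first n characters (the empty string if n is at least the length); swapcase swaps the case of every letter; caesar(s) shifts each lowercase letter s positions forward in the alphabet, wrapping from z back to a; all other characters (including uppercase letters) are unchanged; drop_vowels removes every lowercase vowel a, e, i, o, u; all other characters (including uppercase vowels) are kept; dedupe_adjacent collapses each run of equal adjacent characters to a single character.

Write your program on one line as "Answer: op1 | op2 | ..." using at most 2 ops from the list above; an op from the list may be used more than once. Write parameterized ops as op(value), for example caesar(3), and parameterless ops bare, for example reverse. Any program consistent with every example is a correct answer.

drop_vowels | drop(1)

Check, running the answer program on each example:
  "dxw" -> "dxw" -> "xw"
  "xjunadyw" -> "xjndyw" -> "jndyw"
  "igjnjffnsq" -> "gjnjffnsq" -> "jnjffnsq"
  "xqtmuqez" -> "xqtmqz" -> "qtmqz"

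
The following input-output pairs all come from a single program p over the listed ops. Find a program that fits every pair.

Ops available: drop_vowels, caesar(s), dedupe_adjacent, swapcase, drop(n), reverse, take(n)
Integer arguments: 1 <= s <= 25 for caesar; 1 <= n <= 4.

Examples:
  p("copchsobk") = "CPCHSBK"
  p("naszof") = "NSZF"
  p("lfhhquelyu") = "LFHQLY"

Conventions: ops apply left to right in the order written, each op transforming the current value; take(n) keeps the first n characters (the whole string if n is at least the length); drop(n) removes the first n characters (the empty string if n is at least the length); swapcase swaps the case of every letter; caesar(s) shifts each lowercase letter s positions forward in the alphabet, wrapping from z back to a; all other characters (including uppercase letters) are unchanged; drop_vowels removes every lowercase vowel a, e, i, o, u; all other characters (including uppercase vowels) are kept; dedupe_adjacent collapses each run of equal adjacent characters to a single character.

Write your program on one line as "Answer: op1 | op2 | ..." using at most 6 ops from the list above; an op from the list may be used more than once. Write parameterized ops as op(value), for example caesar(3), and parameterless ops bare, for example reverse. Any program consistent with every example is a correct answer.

reverse | drop_vowels | swapcase | dedupe_adjacent | reverse

Check, running the answer program on each example:
  "copchsobk" -> "kboshcpoc" -> "kbshcpc" -> "KBSHCPC" -> "KBSHCPC" -> "CPCHSBK"
  "naszof" -> "fozsan" -> "fzsn" -> "FZSN" -> "FZSN" -> "NSZF"
  "lfhhquelyu" -> "uyleuqhhfl" -> "ylqhhfl" -> "YLQHHFL" -> "YLQHFL" -> "LFHQLY"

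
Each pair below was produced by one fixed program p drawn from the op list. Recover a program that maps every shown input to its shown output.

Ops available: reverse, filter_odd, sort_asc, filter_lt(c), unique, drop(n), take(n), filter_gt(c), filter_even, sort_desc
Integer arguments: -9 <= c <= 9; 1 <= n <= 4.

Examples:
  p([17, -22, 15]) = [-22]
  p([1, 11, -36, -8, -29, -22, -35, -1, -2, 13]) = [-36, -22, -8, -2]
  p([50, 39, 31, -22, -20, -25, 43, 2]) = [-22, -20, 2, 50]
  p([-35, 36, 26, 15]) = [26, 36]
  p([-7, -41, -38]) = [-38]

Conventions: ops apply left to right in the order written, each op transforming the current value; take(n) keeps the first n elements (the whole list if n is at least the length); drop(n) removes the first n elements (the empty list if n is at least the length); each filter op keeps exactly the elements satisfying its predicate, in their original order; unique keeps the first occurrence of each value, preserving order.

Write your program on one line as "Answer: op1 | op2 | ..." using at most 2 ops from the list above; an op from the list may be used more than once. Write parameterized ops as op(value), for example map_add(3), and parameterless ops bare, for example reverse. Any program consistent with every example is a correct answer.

sort_asc | filter_even

Check, running the answer program on each example:
  [17, -22, 15] -> [-22, 15, 17] -> [-22]
  [1, 11, -36, -8, -29, -22, -35, -1, -2, 13] -> [-36, -35, -29, -22, -8, -2, -1, 1, 11, 13] -> [-36, -22, -8, -2]
  [50, 39, 31, -22, -20, -25, 43, 2] -> [-25, -22, -20, 2, 31, 39, 43, 50] -> [-22, -20, 2, 50]
  [-35, 36, 26, 15] -> [-35, 15, 26, 36] -> [26, 36]
  [-7, -41, -38] -> [-41, -38, -7] -> [-38]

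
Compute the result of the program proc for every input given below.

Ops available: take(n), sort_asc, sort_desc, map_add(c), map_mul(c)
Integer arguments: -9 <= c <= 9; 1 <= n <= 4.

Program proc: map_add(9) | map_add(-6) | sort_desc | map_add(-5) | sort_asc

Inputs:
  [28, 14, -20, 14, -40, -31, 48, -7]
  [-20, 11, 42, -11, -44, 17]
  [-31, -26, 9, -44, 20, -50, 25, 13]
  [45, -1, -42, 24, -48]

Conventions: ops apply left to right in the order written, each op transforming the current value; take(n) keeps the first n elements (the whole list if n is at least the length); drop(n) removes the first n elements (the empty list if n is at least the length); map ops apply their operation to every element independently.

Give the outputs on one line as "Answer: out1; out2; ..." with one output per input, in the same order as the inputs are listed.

Execution, op by op:
  [28, 14, -20, 14, -40, -31, 48, -7] -> [37, 23, -11, 23, -31, -22, 57, 2] -> [31, 17, -17, 17, -37, -28, 51, -4] -> [51, 31, 17, 17, -4, -17, -28, -37] -> [46, 26, 12, 12, -9, -22, -33, -42] -> [-42, -33, -22, -9, 12, 12, 26, 46]
  [-20, 11, 42, -11, -44, 17] -> [-11, 20, 51, -2, -35, 26] -> [-17, 14, 45, -8, -41, 20] -> [45, 20, 14, -8, -17, -41] -> [40, 15, 9, -13, -22, -46] -> [-46, -22, -13, 9, 15, 40]
  [-31, -26, 9, -44, 20, -50, 25, 13] -> [-22, -17, 18, -35, 29, -41, 34, 22] -> [-28, -23, 12, -41, 23, -47, 28, 16] -> [28, 23, 16, 12, -23, -28, -41, -47] -> [23, 18, 11, 7, -28, -33, -46, -52] -> [-52, -46, -33, -28, 7, 11, 18, 23]
  [45, -1, -42, 24, -48] -> [54, 8, -33, 33, -39] -> [48, 2, -39, 27, -45] -> [48, 27, 2, -39, -45] -> [43, 22, -3, -44, -50] -> [-50, -44, -3, 22, 43]

[-42, -33, -22, -9, 12, 12, 26, 46]; [-46, -22, -13, 9, 15, 40]; [-52, -46, -33, -28, 7, 11, 18, 23]; [-50, -44, -3, 22, 43]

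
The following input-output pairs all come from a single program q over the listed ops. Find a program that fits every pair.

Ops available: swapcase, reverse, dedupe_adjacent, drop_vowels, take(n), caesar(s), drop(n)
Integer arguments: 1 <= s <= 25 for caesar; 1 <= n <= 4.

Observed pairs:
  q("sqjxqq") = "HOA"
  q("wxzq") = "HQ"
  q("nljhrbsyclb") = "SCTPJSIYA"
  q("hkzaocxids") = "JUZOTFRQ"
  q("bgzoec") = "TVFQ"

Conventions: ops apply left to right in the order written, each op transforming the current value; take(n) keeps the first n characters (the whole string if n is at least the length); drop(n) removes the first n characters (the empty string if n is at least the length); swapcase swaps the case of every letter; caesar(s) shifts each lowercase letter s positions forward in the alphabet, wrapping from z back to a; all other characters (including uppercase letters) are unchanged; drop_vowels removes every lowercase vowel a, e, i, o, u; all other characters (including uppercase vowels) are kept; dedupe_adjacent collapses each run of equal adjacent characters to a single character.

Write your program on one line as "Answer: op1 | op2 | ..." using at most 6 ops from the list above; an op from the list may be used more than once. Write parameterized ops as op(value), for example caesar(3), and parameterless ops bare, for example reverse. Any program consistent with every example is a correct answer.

caesar(17) | drop(2) | reverse | dedupe_adjacent | swapcase

Check, running the answer program on each example:
  "sqjxqq" -> "jhaohh" -> "aohh" -> "hhoa" -> "hoa" -> "HOA"
  "wxzq" -> "noqh" -> "qh" -> "hq" -> "hq" -> "HQ"
  "nljhrbsyclb" -> "ecayisjptcs" -> "ayisjptcs" -> "sctpjsiya" -> "sctpjsiya" -> "SCTPJSIYA"
  "hkzaocxids" -> "ybqrftozuj" -> "qrftozuj" -> "juzotfrq" -> "juzotfrq" -> "JUZOTFRQ"
  "bgzoec" -> "sxqfvt" -> "qfvt" -> "tvfq" -> "tvfq" -> "TVFQ"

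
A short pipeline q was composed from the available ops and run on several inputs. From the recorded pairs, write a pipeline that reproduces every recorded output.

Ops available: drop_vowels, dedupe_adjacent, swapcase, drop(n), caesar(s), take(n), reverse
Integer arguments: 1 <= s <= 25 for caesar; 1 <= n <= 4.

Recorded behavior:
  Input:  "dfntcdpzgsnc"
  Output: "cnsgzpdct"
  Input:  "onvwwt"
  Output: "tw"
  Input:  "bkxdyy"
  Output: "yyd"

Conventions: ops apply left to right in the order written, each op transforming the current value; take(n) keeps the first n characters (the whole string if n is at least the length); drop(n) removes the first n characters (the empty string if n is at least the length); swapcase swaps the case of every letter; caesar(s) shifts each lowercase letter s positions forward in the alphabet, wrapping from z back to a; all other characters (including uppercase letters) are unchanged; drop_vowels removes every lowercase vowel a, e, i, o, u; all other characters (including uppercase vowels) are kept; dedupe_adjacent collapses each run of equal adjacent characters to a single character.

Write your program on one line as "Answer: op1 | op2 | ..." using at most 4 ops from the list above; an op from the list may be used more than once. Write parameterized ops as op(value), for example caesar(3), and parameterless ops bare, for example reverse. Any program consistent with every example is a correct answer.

drop_vowels | drop(3) | reverse

Check, running the answer program on each example:
  "dfntcdpzgsnc" -> "dfntcdpzgsnc" -> "tcdpzgsnc" -> "cnsgzpdct"
  "onvwwt" -> "nvwwt" -> "wt" -> "tw"
  "bkxdyy" -> "bkxdyy" -> "dyy" -> "yyd"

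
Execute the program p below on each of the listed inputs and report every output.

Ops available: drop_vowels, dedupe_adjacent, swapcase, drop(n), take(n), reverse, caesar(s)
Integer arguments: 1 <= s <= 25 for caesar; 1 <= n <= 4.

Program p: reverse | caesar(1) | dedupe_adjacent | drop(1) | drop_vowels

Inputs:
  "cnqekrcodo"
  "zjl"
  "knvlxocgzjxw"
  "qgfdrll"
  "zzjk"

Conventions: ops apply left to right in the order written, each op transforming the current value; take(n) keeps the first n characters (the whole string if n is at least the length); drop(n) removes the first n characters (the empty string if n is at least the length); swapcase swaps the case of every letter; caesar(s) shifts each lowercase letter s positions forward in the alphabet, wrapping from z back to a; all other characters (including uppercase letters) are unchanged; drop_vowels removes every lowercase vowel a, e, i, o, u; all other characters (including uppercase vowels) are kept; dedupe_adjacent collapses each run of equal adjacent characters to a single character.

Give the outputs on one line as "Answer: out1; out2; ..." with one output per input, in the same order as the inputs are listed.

"pdslfrd"; "k"; "ykhdpymwl"; "sghr"; "k"

Execution, op by op:
  "cnqekrcodo" -> "odocrkeqnc" -> "pepdslfrod" -> "pepdslfrod" -> "epdslfrod" -> "pdslfrd"
  "zjl" -> "ljz" -> "mka" -> "mka" -> "ka" -> "k"
  "knvlxocgzjxw" -> "wxjzgcoxlvnk" -> "xykahdpymwol" -> "xykahdpymwol" -> "ykahdpymwol" -> "ykhdpymwl"
  "qgfdrll" -> "llrdfgq" -> "mmseghr" -> "mseghr" -> "seghr" -> "sghr"
  "zzjk" -> "kjzz" -> "lkaa" -> "lka" -> "ka" -> "k"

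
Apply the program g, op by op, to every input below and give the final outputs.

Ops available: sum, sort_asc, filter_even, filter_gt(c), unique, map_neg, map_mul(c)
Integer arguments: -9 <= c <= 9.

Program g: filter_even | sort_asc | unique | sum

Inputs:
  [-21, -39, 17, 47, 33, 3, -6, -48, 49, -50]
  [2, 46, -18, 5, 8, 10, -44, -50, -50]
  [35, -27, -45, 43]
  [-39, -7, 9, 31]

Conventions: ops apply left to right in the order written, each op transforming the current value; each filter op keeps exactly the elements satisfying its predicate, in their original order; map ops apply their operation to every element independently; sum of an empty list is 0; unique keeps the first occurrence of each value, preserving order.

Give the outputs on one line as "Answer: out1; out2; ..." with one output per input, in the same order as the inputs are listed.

-104; -46; 0; 0

Execution, op by op:
  [-21, -39, 17, 47, 33, 3, -6, -48, 49, -50] -> [-6, -48, -50] -> [-50, -48, -6] -> [-50, -48, -6] -> -104
  [2, 46, -18, 5, 8, 10, -44, -50, -50] -> [2, 46, -18, 8, 10, -44, -50, -50] -> [-50, -50, -44, -18, 2, 8, 10, 46] -> [-50, -44, -18, 2, 8, 10, 46] -> -46
  [35, -27, -45, 43] -> [] -> [] -> [] -> 0
  [-39, -7, 9, 31] -> [] -> [] -> [] -> 0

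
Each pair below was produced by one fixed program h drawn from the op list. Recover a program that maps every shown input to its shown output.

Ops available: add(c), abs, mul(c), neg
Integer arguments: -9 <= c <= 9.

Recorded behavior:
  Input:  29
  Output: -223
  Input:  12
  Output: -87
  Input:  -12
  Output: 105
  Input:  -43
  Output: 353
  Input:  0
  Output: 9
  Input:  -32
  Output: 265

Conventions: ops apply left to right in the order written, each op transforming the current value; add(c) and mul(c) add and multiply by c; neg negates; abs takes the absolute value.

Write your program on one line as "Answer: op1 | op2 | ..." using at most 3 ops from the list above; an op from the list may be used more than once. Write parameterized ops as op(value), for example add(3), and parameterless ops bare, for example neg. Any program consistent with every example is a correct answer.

mul(-8) | add(6) | add(3)

Check, running the answer program on each example:
  29 -> -232 -> -226 -> -223
  12 -> -96 -> -90 -> -87
  -12 -> 96 -> 102 -> 105
  -43 -> 344 -> 350 -> 353
  0 -> 0 -> 6 -> 9
  -32 -> 256 -> 262 -> 265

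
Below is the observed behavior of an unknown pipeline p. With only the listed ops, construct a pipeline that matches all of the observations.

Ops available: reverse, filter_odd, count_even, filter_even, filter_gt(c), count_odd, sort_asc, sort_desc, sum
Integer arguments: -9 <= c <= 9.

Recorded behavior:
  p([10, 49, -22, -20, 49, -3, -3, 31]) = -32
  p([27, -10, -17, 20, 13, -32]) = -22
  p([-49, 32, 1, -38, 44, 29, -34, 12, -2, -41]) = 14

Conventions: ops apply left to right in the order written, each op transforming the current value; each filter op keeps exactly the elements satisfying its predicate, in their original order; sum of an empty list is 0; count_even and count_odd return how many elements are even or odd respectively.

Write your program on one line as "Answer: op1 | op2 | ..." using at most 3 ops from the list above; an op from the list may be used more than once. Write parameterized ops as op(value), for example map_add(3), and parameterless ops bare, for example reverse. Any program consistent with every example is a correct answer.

filter_even | sort_desc | sum

Check, running the answer program on each example:
  [10, 49, -22, -20, 49, -3, -3, 31] -> [10, -22, -20] -> [10, -20, -22] -> -32
  [27, -10, -17, 20, 13, -32] -> [-10, 20, -32] -> [20, -10, -32] -> -22
  [-49, 32, 1, -38, 44, 29, -34, 12, -2, -41] -> [32, -38, 44, -34, 12, -2] -> [44, 32, 12, -2, -34, -38] -> 14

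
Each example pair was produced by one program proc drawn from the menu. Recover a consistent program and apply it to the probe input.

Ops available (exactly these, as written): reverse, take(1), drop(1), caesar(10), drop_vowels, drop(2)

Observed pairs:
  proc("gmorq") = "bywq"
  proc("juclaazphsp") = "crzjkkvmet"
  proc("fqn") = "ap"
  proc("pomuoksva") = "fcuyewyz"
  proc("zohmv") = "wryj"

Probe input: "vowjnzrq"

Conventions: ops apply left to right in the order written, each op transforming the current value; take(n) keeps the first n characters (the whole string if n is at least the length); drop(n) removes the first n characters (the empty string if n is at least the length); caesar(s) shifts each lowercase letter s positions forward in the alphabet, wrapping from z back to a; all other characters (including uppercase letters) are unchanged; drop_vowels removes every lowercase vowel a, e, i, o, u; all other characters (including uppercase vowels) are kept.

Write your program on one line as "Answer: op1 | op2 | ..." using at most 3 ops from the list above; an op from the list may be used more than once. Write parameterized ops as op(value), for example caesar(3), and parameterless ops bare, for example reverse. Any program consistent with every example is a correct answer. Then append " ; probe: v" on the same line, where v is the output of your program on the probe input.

reverse | caesar(10) | drop(1) ; probe: "bjxtgyf"

Check, running the answer program on each example:
  "gmorq" -> "qromg" -> "abywq" -> "bywq"
  "juclaazphsp" -> "pshpzaalcuj" -> "zcrzjkkvmet" -> "crzjkkvmet"
  "fqn" -> "nqf" -> "xap" -> "ap"
  "pomuoksva" -> "avskoumop" -> "kfcuyewyz" -> "fcuyewyz"
  "zohmv" -> "vmhoz" -> "fwryj" -> "wryj"
  probe: "vowjnzrq" -> "qrznjwov" -> "abjxtgyf" -> "bjxtgyf"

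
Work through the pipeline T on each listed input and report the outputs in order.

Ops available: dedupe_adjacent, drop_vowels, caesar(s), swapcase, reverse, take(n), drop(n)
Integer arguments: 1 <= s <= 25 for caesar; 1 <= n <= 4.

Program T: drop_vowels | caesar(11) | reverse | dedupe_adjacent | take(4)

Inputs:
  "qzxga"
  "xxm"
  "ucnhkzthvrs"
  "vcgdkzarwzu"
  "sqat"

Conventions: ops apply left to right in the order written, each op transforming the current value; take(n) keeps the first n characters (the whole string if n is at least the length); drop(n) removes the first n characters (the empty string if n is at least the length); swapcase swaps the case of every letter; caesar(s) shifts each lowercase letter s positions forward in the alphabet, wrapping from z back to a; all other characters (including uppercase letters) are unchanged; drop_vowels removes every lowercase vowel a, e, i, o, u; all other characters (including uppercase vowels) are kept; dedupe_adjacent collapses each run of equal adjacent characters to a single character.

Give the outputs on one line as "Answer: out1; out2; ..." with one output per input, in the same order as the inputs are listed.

"rikb"; "xi"; "dcgs"; "khck"; "ebd"

Execution, op by op:
  "qzxga" -> "qzxg" -> "bkir" -> "rikb" -> "rikb" -> "rikb"
  "xxm" -> "xxm" -> "iix" -> "xii" -> "xi" -> "xi"
  "ucnhkzthvrs" -> "cnhkzthvrs" -> "nysvkesgcd" -> "dcgsekvsyn" -> "dcgsekvsyn" -> "dcgs"
  "vcgdkzarwzu" -> "vcgdkzrwz" -> "gnrovkchk" -> "khckvorng" -> "khckvorng" -> "khck"
  "sqat" -> "sqt" -> "dbe" -> "ebd" -> "ebd" -> "ebd"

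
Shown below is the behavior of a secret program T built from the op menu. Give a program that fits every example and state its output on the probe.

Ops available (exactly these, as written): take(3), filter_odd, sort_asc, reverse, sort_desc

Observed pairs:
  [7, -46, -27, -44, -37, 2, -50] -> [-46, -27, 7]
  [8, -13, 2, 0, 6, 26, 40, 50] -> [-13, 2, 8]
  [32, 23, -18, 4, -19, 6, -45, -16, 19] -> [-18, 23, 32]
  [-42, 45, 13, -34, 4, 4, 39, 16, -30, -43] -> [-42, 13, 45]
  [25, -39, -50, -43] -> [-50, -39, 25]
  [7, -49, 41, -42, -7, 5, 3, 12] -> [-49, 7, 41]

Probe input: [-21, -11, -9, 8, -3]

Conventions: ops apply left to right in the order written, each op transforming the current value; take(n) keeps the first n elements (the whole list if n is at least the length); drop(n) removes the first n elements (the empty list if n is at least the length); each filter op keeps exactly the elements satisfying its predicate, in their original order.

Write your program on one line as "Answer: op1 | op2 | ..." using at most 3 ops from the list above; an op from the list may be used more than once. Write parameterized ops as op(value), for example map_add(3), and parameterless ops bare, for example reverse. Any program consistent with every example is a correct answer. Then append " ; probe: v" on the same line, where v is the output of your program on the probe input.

take(3) | sort_asc ; probe: [-21, -11, -9]

Check, running the answer program on each example:
  [7, -46, -27, -44, -37, 2, -50] -> [7, -46, -27] -> [-46, -27, 7]
  [8, -13, 2, 0, 6, 26, 40, 50] -> [8, -13, 2] -> [-13, 2, 8]
  [32, 23, -18, 4, -19, 6, -45, -16, 19] -> [32, 23, -18] -> [-18, 23, 32]
  [-42, 45, 13, -34, 4, 4, 39, 16, -30, -43] -> [-42, 45, 13] -> [-42, 13, 45]
  [25, -39, -50, -43] -> [25, -39, -50] -> [-50, -39, 25]
  [7, -49, 41, -42, -7, 5, 3, 12] -> [7, -49, 41] -> [-49, 7, 41]
  probe: [-21, -11, -9, 8, -3] -> [-21, -11, -9] -> [-21, -11, -9]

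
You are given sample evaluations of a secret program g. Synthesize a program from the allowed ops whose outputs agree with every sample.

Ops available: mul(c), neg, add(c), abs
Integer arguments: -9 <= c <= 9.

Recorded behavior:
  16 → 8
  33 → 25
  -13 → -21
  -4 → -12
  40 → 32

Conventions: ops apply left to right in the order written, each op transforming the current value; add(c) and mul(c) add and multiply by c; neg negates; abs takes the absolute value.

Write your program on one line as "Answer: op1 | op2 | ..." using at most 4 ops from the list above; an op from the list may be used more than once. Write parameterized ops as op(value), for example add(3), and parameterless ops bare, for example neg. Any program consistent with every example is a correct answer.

add(-1) | add(-5) | add(-2)

Check, running the answer program on each example:
  16 -> 15 -> 10 -> 8
  33 -> 32 -> 27 -> 25
  -13 -> -14 -> -19 -> -21
  -4 -> -5 -> -10 -> -12
  40 -> 39 -> 34 -> 32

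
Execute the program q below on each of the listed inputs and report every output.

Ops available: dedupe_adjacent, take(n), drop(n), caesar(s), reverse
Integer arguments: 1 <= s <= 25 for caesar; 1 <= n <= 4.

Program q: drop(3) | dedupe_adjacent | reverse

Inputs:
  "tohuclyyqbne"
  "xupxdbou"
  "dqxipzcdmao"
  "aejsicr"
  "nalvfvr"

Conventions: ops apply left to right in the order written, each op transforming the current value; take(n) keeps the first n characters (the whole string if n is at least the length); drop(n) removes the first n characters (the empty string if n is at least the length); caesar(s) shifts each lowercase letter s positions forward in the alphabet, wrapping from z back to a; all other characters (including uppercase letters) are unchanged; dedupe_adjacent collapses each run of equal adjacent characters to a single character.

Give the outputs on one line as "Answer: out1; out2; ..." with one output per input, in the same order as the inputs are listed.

"enbqylcu"; "uobdx"; "oamdczpi"; "rcis"; "rvfv"

Execution, op by op:
  "tohuclyyqbne" -> "uclyyqbne" -> "uclyqbne" -> "enbqylcu"
  "xupxdbou" -> "xdbou" -> "xdbou" -> "uobdx"
  "dqxipzcdmao" -> "ipzcdmao" -> "ipzcdmao" -> "oamdczpi"
  "aejsicr" -> "sicr" -> "sicr" -> "rcis"
  "nalvfvr" -> "vfvr" -> "vfvr" -> "rvfv"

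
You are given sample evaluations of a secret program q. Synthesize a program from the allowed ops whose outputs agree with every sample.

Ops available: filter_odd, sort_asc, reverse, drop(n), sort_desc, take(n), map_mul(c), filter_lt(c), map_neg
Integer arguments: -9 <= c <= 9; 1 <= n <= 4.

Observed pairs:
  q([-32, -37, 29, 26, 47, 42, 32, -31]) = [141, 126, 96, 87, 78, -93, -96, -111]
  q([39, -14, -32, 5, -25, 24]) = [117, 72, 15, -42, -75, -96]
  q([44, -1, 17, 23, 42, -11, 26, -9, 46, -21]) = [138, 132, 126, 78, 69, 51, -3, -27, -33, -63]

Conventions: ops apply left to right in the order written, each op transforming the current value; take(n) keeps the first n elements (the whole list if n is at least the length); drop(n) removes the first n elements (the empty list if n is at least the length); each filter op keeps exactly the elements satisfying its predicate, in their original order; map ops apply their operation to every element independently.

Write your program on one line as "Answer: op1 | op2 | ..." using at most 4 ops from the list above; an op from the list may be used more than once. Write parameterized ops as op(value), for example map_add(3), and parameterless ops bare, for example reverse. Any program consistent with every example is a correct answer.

sort_asc | map_neg | reverse | map_mul(-3)

Check, running the answer program on each example:
  [-32, -37, 29, 26, 47, 42, 32, -31] -> [-37, -32, -31, 26, 29, 32, 42, 47] -> [37, 32, 31, -26, -29, -32, -42, -47] -> [-47, -42, -32, -29, -26, 31, 32, 37] -> [141, 126, 96, 87, 78, -93, -96, -111]
  [39, -14, -32, 5, -25, 24] -> [-32, -25, -14, 5, 24, 39] -> [32, 25, 14, -5, -24, -39] -> [-39, -24, -5, 14, 25, 32] -> [117, 72, 15, -42, -75, -96]
  [44, -1, 17, 23, 42, -11, 26, -9, 46, -21] -> [-21, -11, -9, -1, 17, 23, 26, 42, 44, 46] -> [21, 11, 9, 1, -17, -23, -26, -42, -44, -46] -> [-46, -44, -42, -26, -23, -17, 1, 9, 11, 21] -> [138, 132, 126, 78, 69, 51, -3, -27, -33, -63]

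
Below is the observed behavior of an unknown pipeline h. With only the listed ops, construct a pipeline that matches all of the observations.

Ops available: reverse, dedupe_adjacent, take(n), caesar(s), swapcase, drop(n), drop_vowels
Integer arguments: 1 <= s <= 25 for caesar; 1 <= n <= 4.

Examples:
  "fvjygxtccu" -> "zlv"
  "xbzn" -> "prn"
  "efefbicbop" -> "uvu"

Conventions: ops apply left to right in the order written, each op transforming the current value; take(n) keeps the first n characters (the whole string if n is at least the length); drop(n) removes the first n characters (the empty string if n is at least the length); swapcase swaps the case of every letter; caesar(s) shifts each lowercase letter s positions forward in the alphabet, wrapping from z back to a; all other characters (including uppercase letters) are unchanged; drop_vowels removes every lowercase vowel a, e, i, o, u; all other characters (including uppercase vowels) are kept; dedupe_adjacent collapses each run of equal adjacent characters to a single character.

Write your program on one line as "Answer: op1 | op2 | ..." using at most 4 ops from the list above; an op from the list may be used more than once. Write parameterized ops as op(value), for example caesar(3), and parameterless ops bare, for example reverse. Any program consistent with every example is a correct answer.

caesar(19) | take(3) | caesar(23) | reverse

Check, running the answer program on each example:
  "fvjygxtccu" -> "yocrzqmvvn" -> "yoc" -> "vlz" -> "zlv"
  "xbzn" -> "qusg" -> "qus" -> "nrp" -> "prn"
  "efefbicbop" -> "xyxyubvuhi" -> "xyx" -> "uvu" -> "uvu"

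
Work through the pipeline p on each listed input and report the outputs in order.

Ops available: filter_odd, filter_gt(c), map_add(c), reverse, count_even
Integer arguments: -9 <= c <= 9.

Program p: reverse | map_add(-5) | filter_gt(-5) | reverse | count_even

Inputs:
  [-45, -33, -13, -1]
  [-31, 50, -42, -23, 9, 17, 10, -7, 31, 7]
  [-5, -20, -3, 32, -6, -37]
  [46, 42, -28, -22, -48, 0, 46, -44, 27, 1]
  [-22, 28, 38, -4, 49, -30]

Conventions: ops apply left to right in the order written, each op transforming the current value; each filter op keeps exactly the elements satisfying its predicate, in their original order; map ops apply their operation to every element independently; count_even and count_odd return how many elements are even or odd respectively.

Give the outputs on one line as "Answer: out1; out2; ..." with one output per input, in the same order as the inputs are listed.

0; 4; 0; 2; 1

Execution, op by op:
  [-45, -33, -13, -1] -> [-1, -13, -33, -45] -> [-6, -18, -38, -50] -> [] -> [] -> 0
  [-31, 50, -42, -23, 9, 17, 10, -7, 31, 7] -> [7, 31, -7, 10, 17, 9, -23, -42, 50, -31] -> [2, 26, -12, 5, 12, 4, -28, -47, 45, -36] -> [2, 26, 5, 12, 4, 45] -> [45, 4, 12, 5, 26, 2] -> 4
  [-5, -20, -3, 32, -6, -37] -> [-37, -6, 32, -3, -20, -5] -> [-42, -11, 27, -8, -25, -10] -> [27] -> [27] -> 0
  [46, 42, -28, -22, -48, 0, 46, -44, 27, 1] -> [1, 27, -44, 46, 0, -48, -22, -28, 42, 46] -> [-4, 22, -49, 41, -5, -53, -27, -33, 37, 41] -> [-4, 22, 41, 37, 41] -> [41, 37, 41, 22, -4] -> 2
  [-22, 28, 38, -4, 49, -30] -> [-30, 49, -4, 38, 28, -22] -> [-35, 44, -9, 33, 23, -27] -> [44, 33, 23] -> [23, 33, 44] -> 1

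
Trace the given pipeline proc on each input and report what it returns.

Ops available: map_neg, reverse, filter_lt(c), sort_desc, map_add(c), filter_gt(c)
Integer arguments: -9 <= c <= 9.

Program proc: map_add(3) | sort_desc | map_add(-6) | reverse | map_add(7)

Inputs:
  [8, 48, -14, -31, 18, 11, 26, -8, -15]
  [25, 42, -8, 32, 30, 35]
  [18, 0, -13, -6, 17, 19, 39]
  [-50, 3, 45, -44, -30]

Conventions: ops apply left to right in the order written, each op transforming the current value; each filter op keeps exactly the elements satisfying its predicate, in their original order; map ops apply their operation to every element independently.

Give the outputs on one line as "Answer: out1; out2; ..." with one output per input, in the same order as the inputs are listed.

Execution, op by op:
  [8, 48, -14, -31, 18, 11, 26, -8, -15] -> [11, 51, -11, -28, 21, 14, 29, -5, -12] -> [51, 29, 21, 14, 11, -5, -11, -12, -28] -> [45, 23, 15, 8, 5, -11, -17, -18, -34] -> [-34, -18, -17, -11, 5, 8, 15, 23, 45] -> [-27, -11, -10, -4, 12, 15, 22, 30, 52]
  [25, 42, -8, 32, 30, 35] -> [28, 45, -5, 35, 33, 38] -> [45, 38, 35, 33, 28, -5] -> [39, 32, 29, 27, 22, -11] -> [-11, 22, 27, 29, 32, 39] -> [-4, 29, 34, 36, 39, 46]
  [18, 0, -13, -6, 17, 19, 39] -> [21, 3, -10, -3, 20, 22, 42] -> [42, 22, 21, 20, 3, -3, -10] -> [36, 16, 15, 14, -3, -9, -16] -> [-16, -9, -3, 14, 15, 16, 36] -> [-9, -2, 4, 21, 22, 23, 43]
  [-50, 3, 45, -44, -30] -> [-47, 6, 48, -41, -27] -> [48, 6, -27, -41, -47] -> [42, 0, -33, -47, -53] -> [-53, -47, -33, 0, 42] -> [-46, -40, -26, 7, 49]

[-27, -11, -10, -4, 12, 15, 22, 30, 52]; [-4, 29, 34, 36, 39, 46]; [-9, -2, 4, 21, 22, 23, 43]; [-46, -40, -26, 7, 49]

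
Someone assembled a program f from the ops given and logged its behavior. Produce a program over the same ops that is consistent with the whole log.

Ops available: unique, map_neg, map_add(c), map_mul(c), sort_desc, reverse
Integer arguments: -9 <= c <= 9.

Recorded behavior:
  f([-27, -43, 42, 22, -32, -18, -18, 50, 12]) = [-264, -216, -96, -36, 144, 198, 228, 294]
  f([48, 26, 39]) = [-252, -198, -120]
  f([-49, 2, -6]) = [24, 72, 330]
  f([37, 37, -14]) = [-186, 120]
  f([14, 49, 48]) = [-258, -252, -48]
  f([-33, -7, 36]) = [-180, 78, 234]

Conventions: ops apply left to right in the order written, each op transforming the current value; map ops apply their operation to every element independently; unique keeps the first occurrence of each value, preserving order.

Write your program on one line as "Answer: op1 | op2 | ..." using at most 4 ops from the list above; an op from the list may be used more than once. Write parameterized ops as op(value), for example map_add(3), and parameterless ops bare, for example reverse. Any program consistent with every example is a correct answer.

map_add(-6) | sort_desc | unique | map_mul(-6)

Check, running the answer program on each example:
  [-27, -43, 42, 22, -32, -18, -18, 50, 12] -> [-33, -49, 36, 16, -38, -24, -24, 44, 6] -> [44, 36, 16, 6, -24, -24, -33, -38, -49] -> [44, 36, 16, 6, -24, -33, -38, -49] -> [-264, -216, -96, -36, 144, 198, 228, 294]
  [48, 26, 39] -> [42, 20, 33] -> [42, 33, 20] -> [42, 33, 20] -> [-252, -198, -120]
  [-49, 2, -6] -> [-55, -4, -12] -> [-4, -12, -55] -> [-4, -12, -55] -> [24, 72, 330]
  [37, 37, -14] -> [31, 31, -20] -> [31, 31, -20] -> [31, -20] -> [-186, 120]
  [14, 49, 48] -> [8, 43, 42] -> [43, 42, 8] -> [43, 42, 8] -> [-258, -252, -48]
  [-33, -7, 36] -> [-39, -13, 30] -> [30, -13, -39] -> [30, -13, -39] -> [-180, 78, 234]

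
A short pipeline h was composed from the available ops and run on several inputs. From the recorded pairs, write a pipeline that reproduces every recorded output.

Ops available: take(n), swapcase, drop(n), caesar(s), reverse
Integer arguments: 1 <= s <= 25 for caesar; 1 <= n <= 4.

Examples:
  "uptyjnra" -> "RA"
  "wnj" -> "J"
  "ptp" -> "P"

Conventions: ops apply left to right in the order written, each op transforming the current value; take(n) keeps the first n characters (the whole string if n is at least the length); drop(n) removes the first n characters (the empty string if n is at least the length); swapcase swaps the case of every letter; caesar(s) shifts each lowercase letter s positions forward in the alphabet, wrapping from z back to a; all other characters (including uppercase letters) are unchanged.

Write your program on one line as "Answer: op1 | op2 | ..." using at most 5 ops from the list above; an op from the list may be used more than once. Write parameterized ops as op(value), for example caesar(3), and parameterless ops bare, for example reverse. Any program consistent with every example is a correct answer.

reverse | take(4) | swapcase | reverse | drop(2)

Check, running the answer program on each example:
  "uptyjnra" -> "arnjytpu" -> "arnj" -> "ARNJ" -> "JNRA" -> "RA"
  "wnj" -> "jnw" -> "jnw" -> "JNW" -> "WNJ" -> "J"
  "ptp" -> "ptp" -> "ptp" -> "PTP" -> "PTP" -> "P"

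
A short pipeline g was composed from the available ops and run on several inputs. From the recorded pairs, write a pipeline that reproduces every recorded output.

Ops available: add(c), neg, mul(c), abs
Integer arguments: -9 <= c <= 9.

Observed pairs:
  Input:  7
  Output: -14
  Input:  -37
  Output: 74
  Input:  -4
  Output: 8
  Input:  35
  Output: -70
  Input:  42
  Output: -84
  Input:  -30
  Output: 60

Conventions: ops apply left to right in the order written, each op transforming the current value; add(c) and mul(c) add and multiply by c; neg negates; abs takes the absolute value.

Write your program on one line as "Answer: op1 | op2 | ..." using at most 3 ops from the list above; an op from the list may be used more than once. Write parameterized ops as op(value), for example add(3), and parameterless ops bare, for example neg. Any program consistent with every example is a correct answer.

neg | mul(2)

Check, running the answer program on each example:
  7 -> -7 -> -14
  -37 -> 37 -> 74
  -4 -> 4 -> 8
  35 -> -35 -> -70
  42 -> -42 -> -84
  -30 -> 30 -> 60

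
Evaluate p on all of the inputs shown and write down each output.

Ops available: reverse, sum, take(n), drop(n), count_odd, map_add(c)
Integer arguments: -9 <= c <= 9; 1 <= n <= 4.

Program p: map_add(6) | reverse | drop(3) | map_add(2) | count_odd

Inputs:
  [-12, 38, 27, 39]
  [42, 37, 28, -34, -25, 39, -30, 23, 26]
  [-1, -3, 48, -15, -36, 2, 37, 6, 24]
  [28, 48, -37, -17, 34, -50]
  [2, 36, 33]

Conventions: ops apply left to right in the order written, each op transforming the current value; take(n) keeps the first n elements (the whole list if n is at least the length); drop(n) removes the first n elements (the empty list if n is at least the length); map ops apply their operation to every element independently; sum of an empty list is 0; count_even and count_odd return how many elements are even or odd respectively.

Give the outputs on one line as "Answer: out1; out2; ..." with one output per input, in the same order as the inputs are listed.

0; 3; 3; 1; 0

Execution, op by op:
  [-12, 38, 27, 39] -> [-6, 44, 33, 45] -> [45, 33, 44, -6] -> [-6] -> [-4] -> 0
  [42, 37, 28, -34, -25, 39, -30, 23, 26] -> [48, 43, 34, -28, -19, 45, -24, 29, 32] -> [32, 29, -24, 45, -19, -28, 34, 43, 48] -> [45, -19, -28, 34, 43, 48] -> [47, -17, -26, 36, 45, 50] -> 3
  [-1, -3, 48, -15, -36, 2, 37, 6, 24] -> [5, 3, 54, -9, -30, 8, 43, 12, 30] -> [30, 12, 43, 8, -30, -9, 54, 3, 5] -> [8, -30, -9, 54, 3, 5] -> [10, -28, -7, 56, 5, 7] -> 3
  [28, 48, -37, -17, 34, -50] -> [34, 54, -31, -11, 40, -44] -> [-44, 40, -11, -31, 54, 34] -> [-31, 54, 34] -> [-29, 56, 36] -> 1
  [2, 36, 33] -> [8, 42, 39] -> [39, 42, 8] -> [] -> [] -> 0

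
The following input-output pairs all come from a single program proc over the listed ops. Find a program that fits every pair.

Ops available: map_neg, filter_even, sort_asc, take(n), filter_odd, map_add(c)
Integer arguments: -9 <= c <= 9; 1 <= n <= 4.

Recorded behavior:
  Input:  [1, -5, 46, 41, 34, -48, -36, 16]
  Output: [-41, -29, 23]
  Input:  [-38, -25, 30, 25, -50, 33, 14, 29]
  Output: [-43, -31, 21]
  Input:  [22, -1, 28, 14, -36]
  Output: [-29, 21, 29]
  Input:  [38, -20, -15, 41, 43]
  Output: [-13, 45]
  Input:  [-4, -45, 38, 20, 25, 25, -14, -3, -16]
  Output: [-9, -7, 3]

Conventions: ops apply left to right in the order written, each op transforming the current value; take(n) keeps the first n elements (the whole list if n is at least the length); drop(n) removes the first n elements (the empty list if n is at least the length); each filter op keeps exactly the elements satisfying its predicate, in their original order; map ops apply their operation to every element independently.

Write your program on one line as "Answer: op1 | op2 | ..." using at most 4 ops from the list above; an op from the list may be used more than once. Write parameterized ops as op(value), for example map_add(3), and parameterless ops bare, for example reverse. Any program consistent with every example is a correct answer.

sort_asc | filter_even | map_add(7) | take(3)

Check, running the answer program on each example:
  [1, -5, 46, 41, 34, -48, -36, 16] -> [-48, -36, -5, 1, 16, 34, 41, 46] -> [-48, -36, 16, 34, 46] -> [-41, -29, 23, 41, 53] -> [-41, -29, 23]
  [-38, -25, 30, 25, -50, 33, 14, 29] -> [-50, -38, -25, 14, 25, 29, 30, 33] -> [-50, -38, 14, 30] -> [-43, -31, 21, 37] -> [-43, -31, 21]
  [22, -1, 28, 14, -36] -> [-36, -1, 14, 22, 28] -> [-36, 14, 22, 28] -> [-29, 21, 29, 35] -> [-29, 21, 29]
  [38, -20, -15, 41, 43] -> [-20, -15, 38, 41, 43] -> [-20, 38] -> [-13, 45] -> [-13, 45]
  [-4, -45, 38, 20, 25, 25, -14, -3, -16] -> [-45, -16, -14, -4, -3, 20, 25, 25, 38] -> [-16, -14, -4, 20, 38] -> [-9, -7, 3, 27, 45] -> [-9, -7, 3]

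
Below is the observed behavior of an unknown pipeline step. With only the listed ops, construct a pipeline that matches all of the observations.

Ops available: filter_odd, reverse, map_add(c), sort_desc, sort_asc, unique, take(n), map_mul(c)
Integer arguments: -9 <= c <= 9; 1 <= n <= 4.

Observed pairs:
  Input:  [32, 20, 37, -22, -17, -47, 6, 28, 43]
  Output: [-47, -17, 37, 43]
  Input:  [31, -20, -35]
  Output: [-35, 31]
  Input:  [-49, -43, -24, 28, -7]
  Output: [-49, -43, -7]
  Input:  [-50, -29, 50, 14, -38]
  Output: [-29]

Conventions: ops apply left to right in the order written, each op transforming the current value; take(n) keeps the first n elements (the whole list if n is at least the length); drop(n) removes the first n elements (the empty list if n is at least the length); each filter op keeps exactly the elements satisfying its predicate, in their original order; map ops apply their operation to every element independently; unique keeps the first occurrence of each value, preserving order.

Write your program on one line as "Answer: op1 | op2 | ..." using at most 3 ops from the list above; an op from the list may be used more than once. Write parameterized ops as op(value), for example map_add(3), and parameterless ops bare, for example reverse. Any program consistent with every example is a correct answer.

reverse | filter_odd | sort_asc

Check, running the answer program on each example:
  [32, 20, 37, -22, -17, -47, 6, 28, 43] -> [43, 28, 6, -47, -17, -22, 37, 20, 32] -> [43, -47, -17, 37] -> [-47, -17, 37, 43]
  [31, -20, -35] -> [-35, -20, 31] -> [-35, 31] -> [-35, 31]
  [-49, -43, -24, 28, -7] -> [-7, 28, -24, -43, -49] -> [-7, -43, -49] -> [-49, -43, -7]
  [-50, -29, 50, 14, -38] -> [-38, 14, 50, -29, -50] -> [-29] -> [-29]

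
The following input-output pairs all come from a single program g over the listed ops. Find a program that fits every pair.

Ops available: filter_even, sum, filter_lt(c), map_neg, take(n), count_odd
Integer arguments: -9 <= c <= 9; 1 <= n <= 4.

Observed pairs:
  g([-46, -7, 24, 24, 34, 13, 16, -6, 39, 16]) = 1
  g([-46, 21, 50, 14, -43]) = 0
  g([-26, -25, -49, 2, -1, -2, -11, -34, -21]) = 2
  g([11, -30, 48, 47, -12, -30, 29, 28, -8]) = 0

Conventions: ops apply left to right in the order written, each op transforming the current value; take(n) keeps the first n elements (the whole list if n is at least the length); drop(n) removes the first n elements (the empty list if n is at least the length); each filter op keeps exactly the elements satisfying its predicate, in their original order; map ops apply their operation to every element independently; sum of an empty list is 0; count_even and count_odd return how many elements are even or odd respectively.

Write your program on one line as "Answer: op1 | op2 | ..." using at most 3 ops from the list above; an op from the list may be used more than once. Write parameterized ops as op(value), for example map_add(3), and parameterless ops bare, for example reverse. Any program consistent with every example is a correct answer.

take(4) | filter_lt(4) | count_odd

Check, running the answer program on each example:
  [-46, -7, 24, 24, 34, 13, 16, -6, 39, 16] -> [-46, -7, 24, 24] -> [-46, -7] -> 1
  [-46, 21, 50, 14, -43] -> [-46, 21, 50, 14] -> [-46] -> 0
  [-26, -25, -49, 2, -1, -2, -11, -34, -21] -> [-26, -25, -49, 2] -> [-26, -25, -49, 2] -> 2
  [11, -30, 48, 47, -12, -30, 29, 28, -8] -> [11, -30, 48, 47] -> [-30] -> 0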